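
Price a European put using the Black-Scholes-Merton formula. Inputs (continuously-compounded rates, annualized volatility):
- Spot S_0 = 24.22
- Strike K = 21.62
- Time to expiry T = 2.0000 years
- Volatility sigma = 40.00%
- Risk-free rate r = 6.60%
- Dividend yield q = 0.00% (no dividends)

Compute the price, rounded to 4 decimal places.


d1 = (ln(S/K) + (r - q + 0.5*sigma^2) * T) / (sigma * sqrt(T)) = 0.71693543
d2 = d1 - sigma * sqrt(T) = 0.15125001
exp(-rT) = 0.87634100; exp(-qT) = 1.00000000
P = K * exp(-rT) * N(-d2) - S_0 * exp(-qT) * N(-d1)
N(-d1) = 0.23670697; N(-d2) = 0.43988925
P = 21.6200 * 0.87634100 * 0.43988925 - 24.2200 * 1.00000000 * 0.23670697 = 2.6013

Answer: Price = 2.6013


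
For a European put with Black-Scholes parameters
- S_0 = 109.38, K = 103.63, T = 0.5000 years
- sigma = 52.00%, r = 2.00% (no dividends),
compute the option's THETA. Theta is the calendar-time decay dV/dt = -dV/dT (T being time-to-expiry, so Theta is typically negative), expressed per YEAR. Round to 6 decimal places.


d1 = 0.3579080662; d2 = -0.0097874601
phi(d1) = 0.3741914833; exp(-qT) = 1.0000000000; exp(-rT) = 0.9900498337
Theta = -S*exp(-qT)*phi(d1)*sigma/(2*sqrt(T)) + r*K*exp(-rT)*N(-d2) - q*S*exp(-qT)*N(-d1)
N(-d1) = 0.3602060571; N(-d2) = 0.5039045693; sqrt(T) = 0.7071067812
Term 1 = -109.3800 * 1.0000000000 * 0.3741914833 * 0.5200 / (2 * 0.7071067812) = -15.0494338878
Term 2 = 0.0200 * 103.6300 * 0.9900498337 * 0.5039045693 = 1.0340007302
Term 3 = 0 (no dividend yield, q = 0)
Theta = -15.0494338878 + (1.0340007302) + (0.0000000000) = -14.015433

Answer: Theta = -14.015433


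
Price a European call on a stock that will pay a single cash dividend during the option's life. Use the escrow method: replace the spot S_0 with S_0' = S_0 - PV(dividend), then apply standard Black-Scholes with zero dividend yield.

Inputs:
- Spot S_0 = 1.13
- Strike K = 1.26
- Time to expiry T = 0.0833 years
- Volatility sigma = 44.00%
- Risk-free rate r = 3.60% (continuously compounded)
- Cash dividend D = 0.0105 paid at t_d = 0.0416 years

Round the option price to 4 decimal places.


PV(D) = D * exp(-r * t_d) = 0.0105 * 0.99850352 = 0.01048429
S_0' = S_0 - PV(D) = 1.1300 - 0.01048429 = 1.11951571
d1 = (ln(S_0'/K) + (r + sigma^2/2)*T) / (sigma*sqrt(T)) = -0.84378213
d2 = d1 - sigma*sqrt(T) = -0.97077379
exp(-rT) = 0.99700569
N(d1) = 0.19939558; N(d2) = 0.16583047
C = S_0' * N(d1) - K * exp(-rT) * N(d2) = 1.11951571 * 0.19939558 - 1.2600 * 0.99700569 * 0.16583047 = 0.0149

Answer: Price = 0.0149


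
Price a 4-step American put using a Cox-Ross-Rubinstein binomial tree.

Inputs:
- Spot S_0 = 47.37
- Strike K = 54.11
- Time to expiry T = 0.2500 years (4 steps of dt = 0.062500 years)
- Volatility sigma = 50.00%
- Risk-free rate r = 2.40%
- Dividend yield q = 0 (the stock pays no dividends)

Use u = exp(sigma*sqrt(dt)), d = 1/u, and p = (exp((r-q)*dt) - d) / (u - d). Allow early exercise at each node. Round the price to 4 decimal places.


dt = T/N = 0.062500
u = exp(sigma*sqrt(dt)) = 1.133148; d = 1/u = 0.882497
p = (exp((r-q)*dt) - d) / (u - d) = 0.474780
Discount per step: exp(-r*dt) = 0.998501
Stock lattice S(k, i) with i counting down-moves:
  k=0: S(0,0) = 47.3700
  k=1: S(1,0) = 53.6772; S(1,1) = 41.8039
  k=2: S(2,0) = 60.8243; S(2,1) = 47.3700; S(2,2) = 36.8918
  k=3: S(3,0) = 68.9229; S(3,1) = 53.6772; S(3,2) = 41.8039; S(3,3) = 32.5569
  k=4: S(4,0) = 78.0999; S(4,1) = 60.8243; S(4,2) = 47.3700; S(4,3) = 36.8918; S(4,4) = 28.7314
Terminal payoffs V(N, i) = max(K - S_T, 0):
  V(4,0) = 0.000000; V(4,1) = 0.000000; V(4,2) = 6.740000; V(4,3) = 17.218207; V(4,4) = 25.378643
Backward induction: V(k, i) = exp(-r*dt) * [p * V(k+1, i) + (1-p) * V(k+1, i+1)]; then take max(V_cont, immediate exercise) for American.
  V(3,0) = exp(-r*dt) * [p*0.000000 + (1-p)*0.000000] = 0.000000; exercise = 0.000000; V(3,0) = max -> 0.000000
  V(3,1) = exp(-r*dt) * [p*0.000000 + (1-p)*6.740000] = 3.534680; exercise = 0.432758; V(3,1) = max -> 3.534680
  V(3,2) = exp(-r*dt) * [p*6.740000 + (1-p)*17.218207] = 12.225018; exercise = 12.306122; V(3,2) = max -> 12.306122
  V(3,3) = exp(-r*dt) * [p*17.218207 + (1-p)*25.378643] = 21.472003; exercise = 21.553107; V(3,3) = max -> 21.553107
  V(2,0) = exp(-r*dt) * [p*0.000000 + (1-p)*3.534680] = 1.853704; exercise = 0.000000; V(2,0) = max -> 1.853704
  V(2,1) = exp(-r*dt) * [p*3.534680 + (1-p)*12.306122] = 8.129418; exercise = 6.740000; V(2,1) = max -> 8.129418
  V(2,2) = exp(-r*dt) * [p*12.306122 + (1-p)*21.553107] = 17.137103; exercise = 17.218207; V(2,2) = max -> 17.218207
  V(1,0) = exp(-r*dt) * [p*1.853704 + (1-p)*8.129418] = 5.142118; exercise = 0.432758; V(1,0) = max -> 5.142118
  V(1,1) = exp(-r*dt) * [p*8.129418 + (1-p)*17.218207] = 12.883696; exercise = 12.306122; V(1,1) = max -> 12.883696
  V(0,0) = exp(-r*dt) * [p*5.142118 + (1-p)*12.883696] = 9.194351; exercise = 6.740000; V(0,0) = max -> 9.194351

Answer: Price = V(0,0) = 9.1944


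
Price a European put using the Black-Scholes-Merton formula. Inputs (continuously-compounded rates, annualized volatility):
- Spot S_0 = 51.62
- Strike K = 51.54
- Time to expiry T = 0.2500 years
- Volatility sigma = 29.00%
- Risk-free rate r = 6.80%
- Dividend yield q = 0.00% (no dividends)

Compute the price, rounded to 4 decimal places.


Answer: Price = 2.5057

Derivation:
d1 = (ln(S/K) + (r - q + 0.5*sigma^2) * T) / (sigma * sqrt(T)) = 0.20043786
d2 = d1 - sigma * sqrt(T) = 0.05543786
exp(-rT) = 0.98314368; exp(-qT) = 1.00000000
P = K * exp(-rT) * N(-d2) - S_0 * exp(-qT) * N(-d1)
N(-d1) = 0.42056908; N(-d2) = 0.47789482
P = 51.5400 * 0.98314368 * 0.47789482 - 51.6200 * 1.00000000 * 0.42056908 = 2.5057


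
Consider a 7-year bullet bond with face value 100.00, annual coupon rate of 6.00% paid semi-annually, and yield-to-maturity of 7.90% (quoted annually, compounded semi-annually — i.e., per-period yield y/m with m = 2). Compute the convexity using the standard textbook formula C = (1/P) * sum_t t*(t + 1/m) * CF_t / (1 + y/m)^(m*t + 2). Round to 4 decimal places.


Coupon per period c = face * coupon_rate / m = 3.000000
Periods per year m = 2; per-period yield y/m = 0.039500
Number of cashflows N = 14
Cashflows (t years, CF_t, discount factor 1/(1+y/m)^(m*t), PV):
  t = 0.5000: CF_t = 3.000000, DF = 0.962001, PV = 2.886003
  t = 1.0000: CF_t = 3.000000, DF = 0.925446, PV = 2.776338
  t = 1.5000: CF_t = 3.000000, DF = 0.890280, PV = 2.670839
  t = 2.0000: CF_t = 3.000000, DF = 0.856450, PV = 2.569350
  t = 2.5000: CF_t = 3.000000, DF = 0.823906, PV = 2.471717
  t = 3.0000: CF_t = 3.000000, DF = 0.792598, PV = 2.377794
  t = 3.5000: CF_t = 3.000000, DF = 0.762480, PV = 2.287440
  t = 4.0000: CF_t = 3.000000, DF = 0.733507, PV = 2.200520
  t = 4.5000: CF_t = 3.000000, DF = 0.705634, PV = 2.116902
  t = 5.0000: CF_t = 3.000000, DF = 0.678821, PV = 2.036462
  t = 5.5000: CF_t = 3.000000, DF = 0.653026, PV = 1.959078
  t = 6.0000: CF_t = 3.000000, DF = 0.628212, PV = 1.884635
  t = 6.5000: CF_t = 3.000000, DF = 0.604340, PV = 1.813021
  t = 7.0000: CF_t = 103.000000, DF = 0.581376, PV = 59.881727
Price P = sum_t PV_t = 89.931827
Convexity numerator sum_t t*(t + 1/m) * CF_t / (1+y/m)^(m*t + 2):
  t = 0.5000: term = 1.335420
  t = 1.0000: term = 3.854025
  t = 1.5000: term = 7.415152
  t = 2.0000: term = 11.888972
  t = 2.5000: term = 17.155803
  t = 3.0000: term = 23.105459
  t = 3.5000: term = 29.636632
  t = 4.0000: term = 36.656317
  t = 4.5000: term = 44.079265
  t = 5.0000: term = 51.827472
  t = 5.5000: term = 59.829693
  t = 6.0000: term = 68.020990
  t = 6.5000: term = 76.342301
  t = 7.0000: term = 2909.408005
Convexity = (1/P) * sum = 3340.555506 / 89.931827 = 37.145420

Answer: Convexity = 37.1454


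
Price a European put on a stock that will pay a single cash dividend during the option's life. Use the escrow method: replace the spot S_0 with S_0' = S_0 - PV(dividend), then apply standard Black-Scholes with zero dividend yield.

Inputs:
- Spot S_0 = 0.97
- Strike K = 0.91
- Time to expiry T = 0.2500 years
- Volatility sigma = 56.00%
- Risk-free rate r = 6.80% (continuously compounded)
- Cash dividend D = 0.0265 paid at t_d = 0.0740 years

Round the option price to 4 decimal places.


PV(D) = D * exp(-r * t_d) = 0.0265 * 0.99498064 = 0.02636699
S_0' = S_0 - PV(D) = 0.9700 - 0.02636699 = 0.94363301
d1 = (ln(S_0'/K) + (r + sigma^2/2)*T) / (sigma*sqrt(T)) = 0.33033119
d2 = d1 - sigma*sqrt(T) = 0.05033119
exp(-rT) = 0.98314368
N(-d1) = 0.37057486; N(-d2) = 0.47992923
P = K * exp(-rT) * N(-d2) - S_0' * N(-d1) = 0.9100 * 0.98314368 * 0.47992923 - 0.94363301 * 0.37057486 = 0.0797

Answer: Price = 0.0797


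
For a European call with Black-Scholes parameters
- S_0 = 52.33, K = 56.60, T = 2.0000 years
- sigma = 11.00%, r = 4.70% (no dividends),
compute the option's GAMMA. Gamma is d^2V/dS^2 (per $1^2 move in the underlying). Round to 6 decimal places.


d1 = 0.1778105830; d2 = 0.0222470911
phi(d1) = 0.3926852671; exp(-qT) = 1.0000000000; exp(-rT) = 0.9102827622
Gamma = exp(-qT) * phi(d1) / (S * sigma * sqrt(T)) = 1.0000000000 * 0.3926852671 / (52.3300 * 0.1100 * 1.4142135624) = 0.048238

Answer: Gamma = 0.048238


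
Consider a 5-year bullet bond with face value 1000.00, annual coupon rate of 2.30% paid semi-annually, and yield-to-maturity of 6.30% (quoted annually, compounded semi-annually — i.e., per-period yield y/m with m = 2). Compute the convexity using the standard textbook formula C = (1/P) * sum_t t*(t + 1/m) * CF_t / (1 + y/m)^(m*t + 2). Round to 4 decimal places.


Answer: Convexity = 23.9450

Derivation:
Coupon per period c = face * coupon_rate / m = 11.500000
Periods per year m = 2; per-period yield y/m = 0.031500
Number of cashflows N = 10
Cashflows (t years, CF_t, discount factor 1/(1+y/m)^(m*t), PV):
  t = 0.5000: CF_t = 11.500000, DF = 0.969462, PV = 11.148812
  t = 1.0000: CF_t = 11.500000, DF = 0.939856, PV = 10.808349
  t = 1.5000: CF_t = 11.500000, DF = 0.911155, PV = 10.478283
  t = 2.0000: CF_t = 11.500000, DF = 0.883330, PV = 10.158297
  t = 2.5000: CF_t = 11.500000, DF = 0.856355, PV = 9.848083
  t = 3.0000: CF_t = 11.500000, DF = 0.830204, PV = 9.547341
  t = 3.5000: CF_t = 11.500000, DF = 0.804851, PV = 9.255784
  t = 4.0000: CF_t = 11.500000, DF = 0.780272, PV = 8.973130
  t = 4.5000: CF_t = 11.500000, DF = 0.756444, PV = 8.699109
  t = 5.0000: CF_t = 1011.500000, DF = 0.733344, PV = 741.777343
Price P = sum_t PV_t = 830.694532
Convexity numerator sum_t t*(t + 1/m) * CF_t / (1+y/m)^(m*t + 2):
  t = 0.5000: term = 5.239142
  t = 1.0000: term = 15.237446
  t = 1.5000: term = 29.544248
  t = 2.0000: term = 47.736706
  t = 2.5000: term = 69.418381
  t = 3.0000: term = 94.217870
  t = 3.5000: term = 121.787520
  t = 4.0000: term = 151.802185
  t = 4.5000: term = 183.958052
  t = 5.0000: term = 19172.016462
Convexity = (1/P) * sum = 19890.958011 / 830.694532 = 23.944973


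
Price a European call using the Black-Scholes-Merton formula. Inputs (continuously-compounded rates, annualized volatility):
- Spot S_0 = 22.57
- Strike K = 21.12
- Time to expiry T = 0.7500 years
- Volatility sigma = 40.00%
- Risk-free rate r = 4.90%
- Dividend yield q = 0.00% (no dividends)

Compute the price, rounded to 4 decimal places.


d1 = (ln(S/K) + (r - q + 0.5*sigma^2) * T) / (sigma * sqrt(T)) = 0.47097675
d2 = d1 - sigma * sqrt(T) = 0.12456659
exp(-rT) = 0.96391708; exp(-qT) = 1.00000000
C = S_0 * exp(-qT) * N(d1) - K * exp(-rT) * N(d2)
N(d1) = 0.68117133; N(d2) = 0.54956666
C = 22.5700 * 1.00000000 * 0.68117133 - 21.1200 * 0.96391708 * 0.54956666 = 4.1860

Answer: Price = 4.1860


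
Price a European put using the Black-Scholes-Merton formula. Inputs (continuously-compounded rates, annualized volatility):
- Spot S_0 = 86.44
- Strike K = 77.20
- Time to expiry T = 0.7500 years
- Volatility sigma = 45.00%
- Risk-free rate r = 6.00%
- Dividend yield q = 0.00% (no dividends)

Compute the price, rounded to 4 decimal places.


Answer: Price = 7.0488

Derivation:
d1 = (ln(S/K) + (r - q + 0.5*sigma^2) * T) / (sigma * sqrt(T)) = 0.60041496
d2 = d1 - sigma * sqrt(T) = 0.21070353
exp(-rT) = 0.95599748; exp(-qT) = 1.00000000
P = K * exp(-rT) * N(-d2) - S_0 * exp(-qT) * N(-d1)
N(-d1) = 0.27411486; N(-d2) = 0.41655931
P = 77.2000 * 0.95599748 * 0.41655931 - 86.4400 * 1.00000000 * 0.27411486 = 7.0488


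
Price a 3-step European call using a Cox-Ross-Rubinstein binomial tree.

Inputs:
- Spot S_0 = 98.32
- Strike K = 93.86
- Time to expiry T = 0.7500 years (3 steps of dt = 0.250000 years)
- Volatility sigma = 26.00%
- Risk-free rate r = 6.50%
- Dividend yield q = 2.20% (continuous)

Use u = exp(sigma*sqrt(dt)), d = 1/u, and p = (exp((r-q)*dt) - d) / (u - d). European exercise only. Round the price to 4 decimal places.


dt = T/N = 0.250000
u = exp(sigma*sqrt(dt)) = 1.138828; d = 1/u = 0.878095
p = (exp((r-q)*dt) - d) / (u - d) = 0.508998
Discount per step: exp(-r*dt) = 0.983881
Stock lattice S(k, i) with i counting down-moves:
  k=0: S(0,0) = 98.3200
  k=1: S(1,0) = 111.9696; S(1,1) = 86.3343
  k=2: S(2,0) = 127.5142; S(2,1) = 98.3200; S(2,2) = 75.8098
  k=3: S(3,0) = 145.2168; S(3,1) = 111.9696; S(3,2) = 86.3343; S(3,3) = 66.5682
Terminal payoffs V(N, i) = max(S_T - K, 0):
  V(3,0) = 51.356752; V(3,1) = 18.109607; V(3,2) = 0.000000; V(3,3) = 0.000000
Backward induction: V(k, i) = exp(-r*dt) * [p * V(k+1, i) + (1-p) * V(k+1, i+1)].
  V(2,0) = exp(-r*dt) * [p*51.356752 + (1-p)*18.109607] = 34.467663
  V(2,1) = exp(-r*dt) * [p*18.109607 + (1-p)*0.000000] = 9.069176
  V(2,2) = exp(-r*dt) * [p*0.000000 + (1-p)*0.000000] = 0.000000
  V(1,0) = exp(-r*dt) * [p*34.467663 + (1-p)*9.069176] = 21.642394
  V(1,1) = exp(-r*dt) * [p*9.069176 + (1-p)*0.000000] = 4.541786
  V(0,0) = exp(-r*dt) * [p*21.642394 + (1-p)*4.541786] = 13.032454

Answer: Price = V(0,0) = 13.0325


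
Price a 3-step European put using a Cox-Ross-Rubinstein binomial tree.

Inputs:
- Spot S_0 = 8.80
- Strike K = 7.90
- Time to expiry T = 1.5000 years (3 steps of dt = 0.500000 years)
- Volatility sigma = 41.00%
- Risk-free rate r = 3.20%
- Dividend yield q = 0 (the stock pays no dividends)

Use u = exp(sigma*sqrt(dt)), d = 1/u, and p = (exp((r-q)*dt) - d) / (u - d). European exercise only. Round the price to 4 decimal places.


Answer: Price = V(0,0) = 1.1560

Derivation:
dt = T/N = 0.500000
u = exp(sigma*sqrt(dt)) = 1.336312; d = 1/u = 0.748328
p = (exp((r-q)*dt) - d) / (u - d) = 0.455455
Discount per step: exp(-r*dt) = 0.984127
Stock lattice S(k, i) with i counting down-moves:
  k=0: S(0,0) = 8.8000
  k=1: S(1,0) = 11.7595; S(1,1) = 6.5853
  k=2: S(2,0) = 15.7144; S(2,1) = 8.8000; S(2,2) = 4.9280
  k=3: S(3,0) = 20.9994; S(3,1) = 11.7595; S(3,2) = 6.5853; S(3,3) = 3.6877
Terminal payoffs V(N, i) = max(K - S_T, 0):
  V(3,0) = 0.000000; V(3,1) = 0.000000; V(3,2) = 1.314713; V(3,3) = 4.212273
Backward induction: V(k, i) = exp(-r*dt) * [p * V(k+1, i) + (1-p) * V(k+1, i+1)].
  V(2,0) = exp(-r*dt) * [p*0.000000 + (1-p)*0.000000] = 0.000000
  V(2,1) = exp(-r*dt) * [p*0.000000 + (1-p)*1.314713] = 0.704556
  V(2,2) = exp(-r*dt) * [p*1.314713 + (1-p)*4.212273] = 2.846651
  V(1,0) = exp(-r*dt) * [p*0.000000 + (1-p)*0.704556] = 0.377572
  V(1,1) = exp(-r*dt) * [p*0.704556 + (1-p)*2.846651] = 1.841324
  V(0,0) = exp(-r*dt) * [p*0.377572 + (1-p)*1.841324] = 1.156005


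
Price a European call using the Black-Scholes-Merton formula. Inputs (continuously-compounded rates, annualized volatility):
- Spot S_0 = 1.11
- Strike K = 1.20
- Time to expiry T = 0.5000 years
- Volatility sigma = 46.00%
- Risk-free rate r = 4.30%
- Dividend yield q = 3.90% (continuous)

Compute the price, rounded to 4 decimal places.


d1 = (ln(S/K) + (r - q + 0.5*sigma^2) * T) / (sigma * sqrt(T)) = -0.07089988
d2 = d1 - sigma * sqrt(T) = -0.39616900
exp(-rT) = 0.97872948; exp(-qT) = 0.98068890
C = S_0 * exp(-qT) * N(d1) - K * exp(-rT) * N(d2)
N(d1) = 0.47173872; N(d2) = 0.34599018
C = 1.1100 * 0.98068890 * 0.47173872 - 1.2000 * 0.97872948 * 0.34599018 = 0.1072

Answer: Price = 0.1072


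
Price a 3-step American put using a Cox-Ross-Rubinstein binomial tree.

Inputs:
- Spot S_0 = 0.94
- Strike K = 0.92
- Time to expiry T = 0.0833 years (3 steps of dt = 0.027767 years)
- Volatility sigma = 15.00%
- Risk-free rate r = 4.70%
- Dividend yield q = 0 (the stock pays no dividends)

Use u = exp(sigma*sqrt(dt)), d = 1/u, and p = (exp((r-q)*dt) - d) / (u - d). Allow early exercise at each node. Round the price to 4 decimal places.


dt = T/N = 0.027767
u = exp(sigma*sqrt(dt)) = 1.025310; d = 1/u = 0.975315
p = (exp((r-q)*dt) - d) / (u - d) = 0.519872
Discount per step: exp(-r*dt) = 0.998696
Stock lattice S(k, i) with i counting down-moves:
  k=0: S(0,0) = 0.9400
  k=1: S(1,0) = 0.9638; S(1,1) = 0.9168
  k=2: S(2,0) = 0.9882; S(2,1) = 0.9400; S(2,2) = 0.8942
  k=3: S(3,0) = 1.0132; S(3,1) = 0.9638; S(3,2) = 0.9168; S(3,3) = 0.8721
Terminal payoffs V(N, i) = max(K - S_T, 0):
  V(3,0) = 0.000000; V(3,1) = 0.000000; V(3,2) = 0.003204; V(3,3) = 0.047908
Backward induction: V(k, i) = exp(-r*dt) * [p * V(k+1, i) + (1-p) * V(k+1, i+1)]; then take max(V_cont, immediate exercise) for American.
  V(2,0) = exp(-r*dt) * [p*0.000000 + (1-p)*0.000000] = 0.000000; exercise = 0.000000; V(2,0) = max -> 0.000000
  V(2,1) = exp(-r*dt) * [p*0.000000 + (1-p)*0.003204] = 0.001536; exercise = 0.000000; V(2,1) = max -> 0.001536
  V(2,2) = exp(-r*dt) * [p*0.003204 + (1-p)*0.047908] = 0.024636; exercise = 0.025835; V(2,2) = max -> 0.025835
  V(1,0) = exp(-r*dt) * [p*0.000000 + (1-p)*0.001536] = 0.000737; exercise = 0.000000; V(1,0) = max -> 0.000737
  V(1,1) = exp(-r*dt) * [p*0.001536 + (1-p)*0.025835] = 0.013186; exercise = 0.003204; V(1,1) = max -> 0.013186
  V(0,0) = exp(-r*dt) * [p*0.000737 + (1-p)*0.013186] = 0.006705; exercise = 0.000000; V(0,0) = max -> 0.006705

Answer: Price = V(0,0) = 0.0067


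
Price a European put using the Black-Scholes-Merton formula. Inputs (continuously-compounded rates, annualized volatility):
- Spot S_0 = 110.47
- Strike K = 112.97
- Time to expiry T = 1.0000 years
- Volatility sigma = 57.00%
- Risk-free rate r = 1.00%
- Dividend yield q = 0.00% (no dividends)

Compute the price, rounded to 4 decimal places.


Answer: Price = 25.6326

Derivation:
d1 = (ln(S/K) + (r - q + 0.5*sigma^2) * T) / (sigma * sqrt(T)) = 0.26328367
d2 = d1 - sigma * sqrt(T) = -0.30671633
exp(-rT) = 0.99004983; exp(-qT) = 1.00000000
P = K * exp(-rT) * N(-d2) - S_0 * exp(-qT) * N(-d1)
N(-d1) = 0.39616597; N(-d2) = 0.62047035
P = 112.9700 * 0.99004983 * 0.62047035 - 110.4700 * 1.00000000 * 0.39616597 = 25.6326


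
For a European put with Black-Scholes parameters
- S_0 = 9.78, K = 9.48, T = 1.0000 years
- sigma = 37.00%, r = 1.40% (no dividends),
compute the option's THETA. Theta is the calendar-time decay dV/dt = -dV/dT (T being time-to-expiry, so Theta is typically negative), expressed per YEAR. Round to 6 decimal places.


Answer: Theta = -0.619849

Derivation:
d1 = 0.3070409940; d2 = -0.0629590060
phi(d1) = 0.3805736272; exp(-qT) = 1.0000000000; exp(-rT) = 0.9860975443
Theta = -S*exp(-qT)*phi(d1)*sigma/(2*sqrt(T)) + r*K*exp(-rT)*N(-d2) - q*S*exp(-qT)*N(-d1)
N(-d1) = 0.3794060848; N(-d2) = 0.5251004260; sqrt(T) = 1.0000000000
Term 1 = -9.7800 * 1.0000000000 * 0.3805736272 * 0.3700 / (2 * 1.0000000000) = -0.6885718637
Term 2 = 0.0140 * 9.4800 * 0.9860975443 * 0.5251004260 = 0.0687224479
Term 3 = 0 (no dividend yield, q = 0)
Theta = -0.6885718637 + (0.0687224479) + (0.0000000000) = -0.619849


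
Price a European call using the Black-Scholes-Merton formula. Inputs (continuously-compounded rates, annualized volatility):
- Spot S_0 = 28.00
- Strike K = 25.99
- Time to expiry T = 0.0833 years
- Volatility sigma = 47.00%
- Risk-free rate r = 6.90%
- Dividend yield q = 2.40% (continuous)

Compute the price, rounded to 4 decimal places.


Answer: Price = 2.7406

Derivation:
d1 = (ln(S/K) + (r - q + 0.5*sigma^2) * T) / (sigma * sqrt(T)) = 0.64461138
d2 = d1 - sigma * sqrt(T) = 0.50896120
exp(-rT) = 0.99426879; exp(-qT) = 0.99800280
C = S_0 * exp(-qT) * N(d1) - K * exp(-rT) * N(d2)
N(d1) = 0.74041047; N(d2) = 0.69461029
C = 28.0000 * 0.99800280 * 0.74041047 - 25.9900 * 0.99426879 * 0.69461029 = 2.7406


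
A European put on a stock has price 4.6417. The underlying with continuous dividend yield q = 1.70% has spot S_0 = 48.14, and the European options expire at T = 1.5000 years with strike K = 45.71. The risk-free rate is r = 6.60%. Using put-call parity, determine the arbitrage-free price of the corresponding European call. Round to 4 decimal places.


Put-call parity: C - P = S_0 * exp(-qT) - K * exp(-rT).
S_0 * exp(-qT) = 48.1400 * 0.97482238 = 46.92794932
K * exp(-rT) = 45.7100 * 0.90574271 = 41.40149918
C = P + S*exp(-qT) - K*exp(-rT)
C = 4.6417 + 46.92794932 - 41.40149918 = 10.1682

Answer: Call price = 10.1682


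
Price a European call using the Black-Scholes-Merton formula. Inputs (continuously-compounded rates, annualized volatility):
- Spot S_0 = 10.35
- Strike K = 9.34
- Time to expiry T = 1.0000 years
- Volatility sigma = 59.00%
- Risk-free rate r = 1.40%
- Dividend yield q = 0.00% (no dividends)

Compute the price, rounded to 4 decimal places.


Answer: Price = 2.8819

Derivation:
d1 = (ln(S/K) + (r - q + 0.5*sigma^2) * T) / (sigma * sqrt(T)) = 0.49276317
d2 = d1 - sigma * sqrt(T) = -0.09723683
exp(-rT) = 0.98609754; exp(-qT) = 1.00000000
C = S_0 * exp(-qT) * N(d1) - K * exp(-rT) * N(d2)
N(d1) = 0.68891003; N(d2) = 0.46126916
C = 10.3500 * 1.00000000 * 0.68891003 - 9.3400 * 0.98609754 * 0.46126916 = 2.8819


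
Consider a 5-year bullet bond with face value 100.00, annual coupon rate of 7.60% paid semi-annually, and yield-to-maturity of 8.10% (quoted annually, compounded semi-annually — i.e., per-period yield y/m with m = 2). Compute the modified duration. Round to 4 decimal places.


Coupon per period c = face * coupon_rate / m = 3.800000
Periods per year m = 2; per-period yield y/m = 0.040500
Number of cashflows N = 10
Cashflows (t years, CF_t, discount factor 1/(1+y/m)^(m*t), PV):
  t = 0.5000: CF_t = 3.800000, DF = 0.961076, PV = 3.652090
  t = 1.0000: CF_t = 3.800000, DF = 0.923668, PV = 3.509938
  t = 1.5000: CF_t = 3.800000, DF = 0.887715, PV = 3.373318
  t = 2.0000: CF_t = 3.800000, DF = 0.853162, PV = 3.242017
  t = 2.5000: CF_t = 3.800000, DF = 0.819954, PV = 3.115826
  t = 3.0000: CF_t = 3.800000, DF = 0.788039, PV = 2.994547
  t = 3.5000: CF_t = 3.800000, DF = 0.757365, PV = 2.877988
  t = 4.0000: CF_t = 3.800000, DF = 0.727886, PV = 2.765967
  t = 4.5000: CF_t = 3.800000, DF = 0.699554, PV = 2.658305
  t = 5.0000: CF_t = 103.800000, DF = 0.672325, PV = 69.787318
Price P = sum_t PV_t = 97.977314
First compute Macaulay numerator sum_t t * PV_t:
  t * PV_t at t = 0.5000: 1.826045
  t * PV_t at t = 1.0000: 3.509938
  t * PV_t at t = 1.5000: 5.059978
  t * PV_t at t = 2.0000: 6.484034
  t * PV_t at t = 2.5000: 7.789565
  t * PV_t at t = 3.0000: 8.983640
  t * PV_t at t = 3.5000: 10.072959
  t * PV_t at t = 4.0000: 11.063866
  t * PV_t at t = 4.5000: 11.962373
  t * PV_t at t = 5.0000: 348.936590
Macaulay duration D = 415.688987 / 97.977314 = 4.242707
Modified duration = D / (1 + y/m) = 4.242707 / (1 + 0.040500) = 4.077565

Answer: Modified duration = 4.0776


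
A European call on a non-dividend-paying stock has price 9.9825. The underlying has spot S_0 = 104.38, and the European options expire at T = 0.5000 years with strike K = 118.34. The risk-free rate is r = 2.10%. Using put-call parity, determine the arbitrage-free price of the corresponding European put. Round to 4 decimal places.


Answer: Put price = 22.7064

Derivation:
Put-call parity: C - P = S_0 * exp(-qT) - K * exp(-rT).
S_0 * exp(-qT) = 104.3800 * 1.00000000 = 104.38000000
K * exp(-rT) = 118.3400 * 0.98955493 = 117.10393072
P = C - S*exp(-qT) + K*exp(-rT)
P = 9.9825 - 104.38000000 + 117.10393072 = 22.7064


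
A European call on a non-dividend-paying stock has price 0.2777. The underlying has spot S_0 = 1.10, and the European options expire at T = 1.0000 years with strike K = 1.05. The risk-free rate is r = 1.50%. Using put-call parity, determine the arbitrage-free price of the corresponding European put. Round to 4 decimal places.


Answer: Put price = 0.2121

Derivation:
Put-call parity: C - P = S_0 * exp(-qT) - K * exp(-rT).
S_0 * exp(-qT) = 1.1000 * 1.00000000 = 1.10000000
K * exp(-rT) = 1.0500 * 0.98511194 = 1.03436754
P = C - S*exp(-qT) + K*exp(-rT)
P = 0.2777 - 1.10000000 + 1.03436754 = 0.2121


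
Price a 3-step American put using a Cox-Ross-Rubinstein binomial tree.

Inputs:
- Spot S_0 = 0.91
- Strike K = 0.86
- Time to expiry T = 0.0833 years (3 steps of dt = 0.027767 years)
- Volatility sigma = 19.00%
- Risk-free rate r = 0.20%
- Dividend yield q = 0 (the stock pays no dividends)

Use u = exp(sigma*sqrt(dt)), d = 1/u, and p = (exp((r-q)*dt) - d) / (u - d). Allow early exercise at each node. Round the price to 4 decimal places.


Answer: Price = V(0,0) = 0.0042

Derivation:
dt = T/N = 0.027767
u = exp(sigma*sqrt(dt)) = 1.032167; d = 1/u = 0.968836
p = (exp((r-q)*dt) - d) / (u - d) = 0.492962
Discount per step: exp(-r*dt) = 0.999944
Stock lattice S(k, i) with i counting down-moves:
  k=0: S(0,0) = 0.9100
  k=1: S(1,0) = 0.9393; S(1,1) = 0.8816
  k=2: S(2,0) = 0.9695; S(2,1) = 0.9100; S(2,2) = 0.8542
  k=3: S(3,0) = 1.0007; S(3,1) = 0.9393; S(3,2) = 0.8816; S(3,3) = 0.8275
Terminal payoffs V(N, i) = max(K - S_T, 0):
  V(3,0) = 0.000000; V(3,1) = 0.000000; V(3,2) = 0.000000; V(3,3) = 0.032455
Backward induction: V(k, i) = exp(-r*dt) * [p * V(k+1, i) + (1-p) * V(k+1, i+1)]; then take max(V_cont, immediate exercise) for American.
  V(2,0) = exp(-r*dt) * [p*0.000000 + (1-p)*0.000000] = 0.000000; exercise = 0.000000; V(2,0) = max -> 0.000000
  V(2,1) = exp(-r*dt) * [p*0.000000 + (1-p)*0.000000] = 0.000000; exercise = 0.000000; V(2,1) = max -> 0.000000
  V(2,2) = exp(-r*dt) * [p*0.000000 + (1-p)*0.032455] = 0.016455; exercise = 0.005835; V(2,2) = max -> 0.016455
  V(1,0) = exp(-r*dt) * [p*0.000000 + (1-p)*0.000000] = 0.000000; exercise = 0.000000; V(1,0) = max -> 0.000000
  V(1,1) = exp(-r*dt) * [p*0.000000 + (1-p)*0.016455] = 0.008343; exercise = 0.000000; V(1,1) = max -> 0.008343
  V(0,0) = exp(-r*dt) * [p*0.000000 + (1-p)*0.008343] = 0.004230; exercise = 0.000000; V(0,0) = max -> 0.004230


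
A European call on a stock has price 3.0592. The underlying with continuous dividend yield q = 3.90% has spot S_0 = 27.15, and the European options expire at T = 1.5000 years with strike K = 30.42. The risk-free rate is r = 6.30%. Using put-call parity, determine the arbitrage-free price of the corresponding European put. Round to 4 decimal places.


Put-call parity: C - P = S_0 * exp(-qT) - K * exp(-rT).
S_0 * exp(-qT) = 27.1500 * 0.94317824 = 25.60728923
K * exp(-rT) = 30.4200 * 0.90982773 = 27.67695969
P = C - S*exp(-qT) + K*exp(-rT)
P = 3.0592 - 25.60728923 + 27.67695969 = 5.1289

Answer: Put price = 5.1289


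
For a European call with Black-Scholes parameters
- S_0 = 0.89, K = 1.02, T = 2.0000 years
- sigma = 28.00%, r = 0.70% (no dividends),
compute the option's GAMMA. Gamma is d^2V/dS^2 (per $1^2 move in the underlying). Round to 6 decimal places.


Answer: Gamma = 1.125055

Derivation:
d1 = -0.1109562756; d2 = -0.5069360731
phi(d1) = 0.3964940752; exp(-qT) = 1.0000000000; exp(-rT) = 0.9860975443
Gamma = exp(-qT) * phi(d1) / (S * sigma * sqrt(T)) = 1.0000000000 * 0.3964940752 / (0.8900 * 0.2800 * 1.4142135624) = 1.125055


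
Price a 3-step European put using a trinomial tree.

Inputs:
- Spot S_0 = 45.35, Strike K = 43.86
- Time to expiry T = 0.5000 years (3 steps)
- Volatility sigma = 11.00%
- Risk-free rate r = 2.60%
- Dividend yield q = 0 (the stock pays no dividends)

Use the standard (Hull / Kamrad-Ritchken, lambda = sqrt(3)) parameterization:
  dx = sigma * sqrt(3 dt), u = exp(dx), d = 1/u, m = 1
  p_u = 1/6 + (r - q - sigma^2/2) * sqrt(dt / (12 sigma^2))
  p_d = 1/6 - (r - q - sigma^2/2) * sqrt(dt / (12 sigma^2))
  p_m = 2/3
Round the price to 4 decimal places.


dt = T/N = 0.166667; dx = sigma*sqrt(3*dt) = 0.077782
u = exp(dx) = 1.080887; d = 1/u = 0.925166
p_u = 0.188041, p_m = 0.666667, p_d = 0.145293
Discount per step: exp(-r*dt) = 0.995676
Stock lattice S(k, j) with j the centered position index:
  k=0: S(0,+0) = 45.3500
  k=1: S(1,-1) = 41.9563; S(1,+0) = 45.3500; S(1,+1) = 49.0182
  k=2: S(2,-2) = 38.8165; S(2,-1) = 41.9563; S(2,+0) = 45.3500; S(2,+1) = 49.0182; S(2,+2) = 52.9831
  k=3: S(3,-3) = 35.9118; S(3,-2) = 38.8165; S(3,-1) = 41.9563; S(3,+0) = 45.3500; S(3,+1) = 49.0182; S(3,+2) = 52.9831; S(3,+3) = 57.2688
Terminal payoffs V(N, j) = max(K - S_T, 0):
  V(3,-3) = 7.948236; V(3,-2) = 5.043451; V(3,-1) = 1.903707; V(3,+0) = 0.000000; V(3,+1) = 0.000000; V(3,+2) = 0.000000; V(3,+3) = 0.000000
Backward induction: V(k, j) = exp(-r*dt) * [p_u * V(k+1, j+1) + p_m * V(k+1, j) + p_d * V(k+1, j-1)]
  V(2,-2) = exp(-r*dt) * [p_u*1.903707 + p_m*5.043451 + p_d*7.948236] = 4.854016
  V(2,-1) = exp(-r*dt) * [p_u*0.000000 + p_m*1.903707 + p_d*5.043451] = 1.993259
  V(2,+0) = exp(-r*dt) * [p_u*0.000000 + p_m*0.000000 + p_d*1.903707] = 0.275399
  V(2,+1) = exp(-r*dt) * [p_u*0.000000 + p_m*0.000000 + p_d*0.000000] = 0.000000
  V(2,+2) = exp(-r*dt) * [p_u*0.000000 + p_m*0.000000 + p_d*0.000000] = 0.000000
  V(1,-1) = exp(-r*dt) * [p_u*0.275399 + p_m*1.993259 + p_d*4.854016] = 2.076859
  V(1,+0) = exp(-r*dt) * [p_u*0.000000 + p_m*0.275399 + p_d*1.993259] = 0.471159
  V(1,+1) = exp(-r*dt) * [p_u*0.000000 + p_m*0.000000 + p_d*0.275399] = 0.039840
  V(0,+0) = exp(-r*dt) * [p_u*0.039840 + p_m*0.471159 + p_d*2.076859] = 0.620655

Answer: Price = V(0,0) = 0.6207


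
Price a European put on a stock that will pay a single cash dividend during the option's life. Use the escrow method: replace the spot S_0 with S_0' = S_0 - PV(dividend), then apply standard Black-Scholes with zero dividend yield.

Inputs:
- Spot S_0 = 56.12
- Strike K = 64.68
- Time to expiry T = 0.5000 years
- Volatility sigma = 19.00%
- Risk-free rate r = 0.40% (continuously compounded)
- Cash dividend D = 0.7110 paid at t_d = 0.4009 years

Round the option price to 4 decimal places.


Answer: Price = 9.6526

Derivation:
PV(D) = D * exp(-r * t_d) = 0.7110 * 0.99839769 = 0.70986075
S_0' = S_0 - PV(D) = 56.1200 - 0.70986075 = 55.41013925
d1 = (ln(S_0'/K) + (r + sigma^2/2)*T) / (sigma*sqrt(T)) = -1.06932736
d2 = d1 - sigma*sqrt(T) = -1.20367765
exp(-rT) = 0.99800200
N(-d1) = 0.85753891; N(-d2) = 0.88564290
P = K * exp(-rT) * N(-d2) - S_0' * N(-d1) = 64.6800 * 0.99800200 * 0.88564290 - 55.41013925 * 0.85753891 = 9.6526


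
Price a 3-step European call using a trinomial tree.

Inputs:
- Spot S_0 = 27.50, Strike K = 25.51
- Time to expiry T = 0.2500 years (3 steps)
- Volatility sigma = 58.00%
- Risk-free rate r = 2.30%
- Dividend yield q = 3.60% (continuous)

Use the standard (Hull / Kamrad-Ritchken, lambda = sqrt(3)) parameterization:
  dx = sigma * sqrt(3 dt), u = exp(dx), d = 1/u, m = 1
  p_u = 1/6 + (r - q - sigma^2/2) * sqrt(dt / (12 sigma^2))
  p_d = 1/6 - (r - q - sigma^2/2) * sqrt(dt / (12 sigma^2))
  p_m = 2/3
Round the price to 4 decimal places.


Answer: Price = V(0,0) = 4.0637

Derivation:
dt = T/N = 0.083333; dx = sigma*sqrt(3*dt) = 0.290000
u = exp(dx) = 1.336427; d = 1/u = 0.748264
p_u = 0.140632, p_m = 0.666667, p_d = 0.192701
Discount per step: exp(-r*dt) = 0.998085
Stock lattice S(k, j) with j the centered position index:
  k=0: S(0,+0) = 27.5000
  k=1: S(1,-1) = 20.5772; S(1,+0) = 27.5000; S(1,+1) = 36.7518
  k=2: S(2,-2) = 15.3972; S(2,-1) = 20.5772; S(2,+0) = 27.5000; S(2,+1) = 36.7518; S(2,+2) = 49.1161
  k=3: S(3,-3) = 11.5212; S(3,-2) = 15.3972; S(3,-1) = 20.5772; S(3,+0) = 27.5000; S(3,+1) = 36.7518; S(3,+2) = 49.1161; S(3,+3) = 65.6400
Terminal payoffs V(N, j) = max(S_T - K, 0):
  V(3,-3) = 0.000000; V(3,-2) = 0.000000; V(3,-1) = 0.000000; V(3,+0) = 1.990000; V(3,+1) = 11.241756; V(3,+2) = 23.606057; V(3,+3) = 40.130048
Backward induction: V(k, j) = exp(-r*dt) * [p_u * V(k+1, j+1) + p_m * V(k+1, j) + p_d * V(k+1, j-1)]
  V(2,-2) = exp(-r*dt) * [p_u*0.000000 + p_m*0.000000 + p_d*0.000000] = 0.000000
  V(2,-1) = exp(-r*dt) * [p_u*1.990000 + p_m*0.000000 + p_d*0.000000] = 0.279322
  V(2,+0) = exp(-r*dt) * [p_u*11.241756 + p_m*1.990000 + p_d*0.000000] = 2.902052
  V(2,+1) = exp(-r*dt) * [p_u*23.606057 + p_m*11.241756 + p_d*1.990000] = 11.176309
  V(2,+2) = exp(-r*dt) * [p_u*40.130048 + p_m*23.606057 + p_d*11.241756] = 23.502158
  V(1,-1) = exp(-r*dt) * [p_u*2.902052 + p_m*0.279322 + p_d*0.000000] = 0.593199
  V(1,+0) = exp(-r*dt) * [p_u*11.176309 + p_m*2.902052 + p_d*0.279322] = 3.553458
  V(1,+1) = exp(-r*dt) * [p_u*23.502158 + p_m*11.176309 + p_d*2.902052] = 11.293594
  V(0,+0) = exp(-r*dt) * [p_u*11.293594 + p_m*3.553458 + p_d*0.593199] = 4.063729


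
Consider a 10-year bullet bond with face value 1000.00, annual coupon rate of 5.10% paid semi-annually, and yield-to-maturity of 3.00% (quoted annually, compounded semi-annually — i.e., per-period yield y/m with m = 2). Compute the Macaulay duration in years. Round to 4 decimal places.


Coupon per period c = face * coupon_rate / m = 25.500000
Periods per year m = 2; per-period yield y/m = 0.015000
Number of cashflows N = 20
Cashflows (t years, CF_t, discount factor 1/(1+y/m)^(m*t), PV):
  t = 0.5000: CF_t = 25.500000, DF = 0.985222, PV = 25.123153
  t = 1.0000: CF_t = 25.500000, DF = 0.970662, PV = 24.751875
  t = 1.5000: CF_t = 25.500000, DF = 0.956317, PV = 24.386083
  t = 2.0000: CF_t = 25.500000, DF = 0.942184, PV = 24.025698
  t = 2.5000: CF_t = 25.500000, DF = 0.928260, PV = 23.670638
  t = 3.0000: CF_t = 25.500000, DF = 0.914542, PV = 23.320826
  t = 3.5000: CF_t = 25.500000, DF = 0.901027, PV = 22.976183
  t = 4.0000: CF_t = 25.500000, DF = 0.887711, PV = 22.636634
  t = 4.5000: CF_t = 25.500000, DF = 0.874592, PV = 22.302102
  t = 5.0000: CF_t = 25.500000, DF = 0.861667, PV = 21.972514
  t = 5.5000: CF_t = 25.500000, DF = 0.848933, PV = 21.647797
  t = 6.0000: CF_t = 25.500000, DF = 0.836387, PV = 21.327879
  t = 6.5000: CF_t = 25.500000, DF = 0.824027, PV = 21.012689
  t = 7.0000: CF_t = 25.500000, DF = 0.811849, PV = 20.702157
  t = 7.5000: CF_t = 25.500000, DF = 0.799852, PV = 20.396213
  t = 8.0000: CF_t = 25.500000, DF = 0.788031, PV = 20.094792
  t = 8.5000: CF_t = 25.500000, DF = 0.776385, PV = 19.797824
  t = 9.0000: CF_t = 25.500000, DF = 0.764912, PV = 19.505245
  t = 9.5000: CF_t = 25.500000, DF = 0.753607, PV = 19.216991
  t = 10.0000: CF_t = 1025.500000, DF = 0.742470, PV = 761.403414
Price P = sum_t PV_t = 1180.270707
Macaulay numerator sum_t t * PV_t:
  t * PV_t at t = 0.5000: 12.561576
  t * PV_t at t = 1.0000: 24.751875
  t * PV_t at t = 1.5000: 36.579125
  t * PV_t at t = 2.0000: 48.051396
  t * PV_t at t = 2.5000: 59.176596
  t * PV_t at t = 3.0000: 69.962478
  t * PV_t at t = 3.5000: 80.416641
  t * PV_t at t = 4.0000: 90.546535
  t * PV_t at t = 4.5000: 100.359460
  t * PV_t at t = 5.0000: 109.862572
  t * PV_t at t = 5.5000: 119.062886
  t * PV_t at t = 6.0000: 127.967276
  t * PV_t at t = 6.5000: 136.582478
  t * PV_t at t = 7.0000: 144.915096
  t * PV_t at t = 7.5000: 152.971600
  t * PV_t at t = 8.0000: 160.758332
  t * PV_t at t = 8.5000: 168.281505
  t * PV_t at t = 9.0000: 175.547209
  t * PV_t at t = 9.5000: 182.561411
  t * PV_t at t = 10.0000: 7614.034139
Macaulay duration D = (sum_t t * PV_t) / P = 9614.950184 / 1180.270707 = 8.146394

Answer: Macaulay duration = 8.1464 years


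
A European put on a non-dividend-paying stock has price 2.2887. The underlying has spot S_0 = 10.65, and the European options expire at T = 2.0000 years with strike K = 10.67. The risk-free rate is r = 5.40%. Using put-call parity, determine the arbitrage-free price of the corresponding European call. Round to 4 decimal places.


Put-call parity: C - P = S_0 * exp(-qT) - K * exp(-rT).
S_0 * exp(-qT) = 10.6500 * 1.00000000 = 10.65000000
K * exp(-rT) = 10.6700 * 0.89762760 = 9.57768645
C = P + S*exp(-qT) - K*exp(-rT)
C = 2.2887 + 10.65000000 - 9.57768645 = 3.3610

Answer: Call price = 3.3610


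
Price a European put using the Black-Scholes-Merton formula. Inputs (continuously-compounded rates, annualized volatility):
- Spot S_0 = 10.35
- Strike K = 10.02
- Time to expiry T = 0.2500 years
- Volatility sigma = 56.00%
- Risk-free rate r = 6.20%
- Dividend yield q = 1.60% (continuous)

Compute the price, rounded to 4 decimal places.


d1 = (ln(S/K) + (r - q + 0.5*sigma^2) * T) / (sigma * sqrt(T)) = 0.29679794
d2 = d1 - sigma * sqrt(T) = 0.01679794
exp(-rT) = 0.98461951; exp(-qT) = 0.99600799
P = K * exp(-rT) * N(-d2) - S_0 * exp(-qT) * N(-d1)
N(-d1) = 0.38331039; N(-d2) = 0.49329891
P = 10.0200 * 0.98461951 * 0.49329891 - 10.3500 * 0.99600799 * 0.38331039 = 0.9154

Answer: Price = 0.9154


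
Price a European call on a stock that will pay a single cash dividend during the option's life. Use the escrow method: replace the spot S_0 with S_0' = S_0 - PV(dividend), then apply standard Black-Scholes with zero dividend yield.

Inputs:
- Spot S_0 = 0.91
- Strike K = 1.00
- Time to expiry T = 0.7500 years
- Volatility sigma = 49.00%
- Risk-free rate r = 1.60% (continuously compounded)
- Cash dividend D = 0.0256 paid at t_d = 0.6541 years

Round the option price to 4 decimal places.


PV(D) = D * exp(-r * t_d) = 0.0256 * 0.98958897 = 0.02533348
S_0' = S_0 - PV(D) = 0.9100 - 0.02533348 = 0.88466652
d1 = (ln(S_0'/K) + (r + sigma^2/2)*T) / (sigma*sqrt(T)) = -0.04832543
d2 = d1 - sigma*sqrt(T) = -0.47267788
exp(-rT) = 0.98807171
N(d1) = 0.48072844; N(d2) = 0.31822150
C = S_0' * N(d1) - K * exp(-rT) * N(d2) = 0.88466652 * 0.48072844 - 1.0000 * 0.98807171 * 0.31822150 = 0.1109

Answer: Price = 0.1109


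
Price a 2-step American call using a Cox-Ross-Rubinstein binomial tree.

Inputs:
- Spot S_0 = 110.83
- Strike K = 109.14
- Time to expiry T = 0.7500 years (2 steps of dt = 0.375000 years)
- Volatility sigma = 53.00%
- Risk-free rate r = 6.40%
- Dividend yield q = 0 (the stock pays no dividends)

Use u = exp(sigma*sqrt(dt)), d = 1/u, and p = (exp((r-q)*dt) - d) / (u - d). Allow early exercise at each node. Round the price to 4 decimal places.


Answer: Price = V(0,0) = 21.2375

Derivation:
dt = T/N = 0.375000
u = exp(sigma*sqrt(dt)) = 1.383418; d = 1/u = 0.722847
p = (exp((r-q)*dt) - d) / (u - d) = 0.456337
Discount per step: exp(-r*dt) = 0.976286
Stock lattice S(k, i) with i counting down-moves:
  k=0: S(0,0) = 110.8300
  k=1: S(1,0) = 153.3242; S(1,1) = 80.1132
  k=2: S(2,0) = 212.1115; S(2,1) = 110.8300; S(2,2) = 57.9096
Terminal payoffs V(N, i) = max(S_T - K, 0):
  V(2,0) = 102.971542; V(2,1) = 1.690000; V(2,2) = 0.000000
Backward induction: V(k, i) = exp(-r*dt) * [p * V(k+1, i) + (1-p) * V(k+1, i+1)]; then take max(V_cont, immediate exercise) for American.
  V(1,0) = exp(-r*dt) * [p*102.971542 + (1-p)*1.690000] = 46.772416; exercise = 44.184239; V(1,0) = max -> 46.772416
  V(1,1) = exp(-r*dt) * [p*1.690000 + (1-p)*0.000000] = 0.752921; exercise = 0.000000; V(1,1) = max -> 0.752921
  V(0,0) = exp(-r*dt) * [p*46.772416 + (1-p)*0.752921] = 21.237463; exercise = 1.690000; V(0,0) = max -> 21.237463


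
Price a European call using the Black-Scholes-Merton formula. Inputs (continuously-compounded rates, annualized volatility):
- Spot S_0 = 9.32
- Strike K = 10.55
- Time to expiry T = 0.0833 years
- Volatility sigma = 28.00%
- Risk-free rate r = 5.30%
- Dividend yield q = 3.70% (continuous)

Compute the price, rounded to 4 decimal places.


Answer: Price = 0.0225

Derivation:
d1 = (ln(S/K) + (r - q + 0.5*sigma^2) * T) / (sigma * sqrt(T)) = -1.47705521
d2 = d1 - sigma * sqrt(T) = -1.55786808
exp(-rT) = 0.99559483; exp(-qT) = 0.99692264
C = S_0 * exp(-qT) * N(d1) - K * exp(-rT) * N(d2)
N(d1) = 0.06983042; N(d2) = 0.05963226
C = 9.3200 * 0.99692264 * 0.06983042 - 10.5500 * 0.99559483 * 0.05963226 = 0.0225


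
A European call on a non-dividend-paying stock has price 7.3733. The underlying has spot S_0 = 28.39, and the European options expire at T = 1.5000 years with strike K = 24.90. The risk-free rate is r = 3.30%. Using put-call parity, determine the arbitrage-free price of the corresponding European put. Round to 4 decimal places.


Put-call parity: C - P = S_0 * exp(-qT) - K * exp(-rT).
S_0 * exp(-qT) = 28.3900 * 1.00000000 = 28.39000000
K * exp(-rT) = 24.9000 * 0.95170516 = 23.69745844
P = C - S*exp(-qT) + K*exp(-rT)
P = 7.3733 - 28.39000000 + 23.69745844 = 2.6808

Answer: Put price = 2.6808


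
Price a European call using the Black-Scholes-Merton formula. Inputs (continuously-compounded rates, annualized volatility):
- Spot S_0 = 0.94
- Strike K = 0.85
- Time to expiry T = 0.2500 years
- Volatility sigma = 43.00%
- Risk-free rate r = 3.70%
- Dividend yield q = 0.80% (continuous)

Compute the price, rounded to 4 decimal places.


Answer: Price = 0.1335

Derivation:
d1 = (ln(S/K) + (r - q + 0.5*sigma^2) * T) / (sigma * sqrt(T)) = 0.60933035
d2 = d1 - sigma * sqrt(T) = 0.39433035
exp(-rT) = 0.99079265; exp(-qT) = 0.99800200
C = S_0 * exp(-qT) * N(d1) - K * exp(-rT) * N(d2)
N(d1) = 0.72884725; N(d2) = 0.65333142
C = 0.9400 * 0.99800200 * 0.72884725 - 0.8500 * 0.99079265 * 0.65333142 = 0.1335
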